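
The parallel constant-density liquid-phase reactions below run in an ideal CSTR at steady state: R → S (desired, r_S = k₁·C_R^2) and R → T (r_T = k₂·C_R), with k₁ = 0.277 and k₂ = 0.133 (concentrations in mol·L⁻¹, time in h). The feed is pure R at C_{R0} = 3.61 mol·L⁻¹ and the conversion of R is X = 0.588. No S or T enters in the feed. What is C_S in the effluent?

1.60 mol·L⁻¹

Exit C_R = C_{R0}(1−X) = 3.61×0.412 = 1.487 mol·L⁻¹.
Rates in a CSTR are evaluated at the outlet concentration: r_S = 0.277×1.487^2 = 0.6128, r_T = 0.133×1.487 = 0.1978.
Fraction of consumed R going to S: r_S/(r_S+r_T) = 0.7560.
C_S = 0.7560·C_{R0}·X = 0.7560×3.61×0.588 = 1.60 mol·L⁻¹.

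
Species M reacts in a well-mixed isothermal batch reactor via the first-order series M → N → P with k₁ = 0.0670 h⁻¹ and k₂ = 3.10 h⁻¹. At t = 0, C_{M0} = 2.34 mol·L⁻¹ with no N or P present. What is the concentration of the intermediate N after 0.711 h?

0.0436 mol·L⁻¹

The intermediate concentration in a first-order A→B→C sequence is C_N = k₁C_{M0}(e^(−k₁t) − e^(−k₂t))/(k₂−k₁).
e^(−k₁t) = e^(−0.0670×0.711) = e^(−0.04764) = 0.9535; e^(−k₂t) = e^(−2.204) = 0.1103.
C_N = 0.0670×2.34/(3.10−0.0670) × (0.9535−0.1103) = 0.05169×0.8431 = 0.04358 mol·L⁻¹.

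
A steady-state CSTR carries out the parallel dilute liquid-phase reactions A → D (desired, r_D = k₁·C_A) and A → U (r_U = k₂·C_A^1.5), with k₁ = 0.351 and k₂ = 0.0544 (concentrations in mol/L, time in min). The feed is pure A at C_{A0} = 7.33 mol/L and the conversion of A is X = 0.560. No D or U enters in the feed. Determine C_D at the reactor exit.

Exit C_A = C_{A0}(1−X) = 7.33×0.440 = 3.225 mol/L.
A CSTR operates uniformly at the exit composition, giving r_D = 1.132 and r_U = 0.3151 (each k·C_A^n at C_A = 3.225).
Fraction of consumed A going to D: r_D/(r_D+r_U) = 0.7823.
C_D = 0.7823·C_{A0}·X = 0.7823×7.33×0.560 = 3.21 mol/L.

3.21 mol/L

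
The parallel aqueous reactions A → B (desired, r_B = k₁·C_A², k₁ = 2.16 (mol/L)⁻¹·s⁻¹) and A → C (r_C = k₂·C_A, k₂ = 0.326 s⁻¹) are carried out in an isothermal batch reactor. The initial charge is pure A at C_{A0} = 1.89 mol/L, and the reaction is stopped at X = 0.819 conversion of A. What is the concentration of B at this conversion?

1.33 mol/L

C_A = C_{A0}(1−X) = 0.3421 mol/L.
Along a PFR/batch, dC_C/dC_A = −r_C/(r_B+r_C) = −k₂/(k₂+k₁·C_A).
Integrating from C_{A0} to C_A: C_C = (0.326/2.16)·ln[(0.326+2.16·1.89)/(0.326+2.16·0.342)] = 0.1509·ln(4.408/1.065) = 0.2144 mol/L.
Then C_B = (C_{A0}−C_A) − C_C = 1.548 − 0.2144 = 1.334 mol/L.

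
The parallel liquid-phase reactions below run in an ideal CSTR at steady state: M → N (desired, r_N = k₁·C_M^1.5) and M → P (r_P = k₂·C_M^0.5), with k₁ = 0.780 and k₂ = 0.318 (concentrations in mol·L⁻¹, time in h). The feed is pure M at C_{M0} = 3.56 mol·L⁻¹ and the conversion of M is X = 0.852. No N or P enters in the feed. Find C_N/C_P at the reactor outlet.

1.29

Exit C_M = C_{M0}(1−X) = 3.56×0.148 = 0.5269 mol·L⁻¹.
A CSTR operates uniformly at the exit composition, giving r_N = 0.2983 and r_P = 0.2308 (each k·C_M^n at C_M = 0.5269).
Overall selectivity = C_N/C_P = r_Nτ/(r_Pτ) = r_N/r_P = 1.29.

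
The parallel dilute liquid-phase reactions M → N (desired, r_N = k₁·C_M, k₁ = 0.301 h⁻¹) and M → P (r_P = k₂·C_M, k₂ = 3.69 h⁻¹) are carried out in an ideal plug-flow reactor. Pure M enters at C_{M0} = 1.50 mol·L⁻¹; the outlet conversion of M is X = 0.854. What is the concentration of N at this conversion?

C_M = C_{M0}(1−X) = 0.2190 mol·L⁻¹.
Both paths are first order in M, so the instantaneous fraction to N is constant: dC_N/d(−C_M) = k₁/(k₁+k₂) = 0.07542.
C_N = 0.07542·(C_{M0}−C_M) = 0.07542×1.281 = 0.0966 mol·L⁻¹.

0.0966 mol·L⁻¹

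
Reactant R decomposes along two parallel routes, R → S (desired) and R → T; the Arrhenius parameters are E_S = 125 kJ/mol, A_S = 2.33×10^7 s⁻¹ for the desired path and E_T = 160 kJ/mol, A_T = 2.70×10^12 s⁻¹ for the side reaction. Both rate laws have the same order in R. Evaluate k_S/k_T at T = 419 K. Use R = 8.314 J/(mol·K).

0.199

Since both paths have the same order in R, the concentration cancels and S_{S/T} = k_S/k_T = (A_S/A_T)·exp[(E_T−E_S)/(RT)].
(E_T−E_S)/(RT) = (160−125)×10³/(8.314×419) = 35000/3484 = 10.05.
k_S/k_T = (2.33×10^7/2.70×10^12)·exp(10.05) = 8.630×10^-6 × 23090 = 0.199.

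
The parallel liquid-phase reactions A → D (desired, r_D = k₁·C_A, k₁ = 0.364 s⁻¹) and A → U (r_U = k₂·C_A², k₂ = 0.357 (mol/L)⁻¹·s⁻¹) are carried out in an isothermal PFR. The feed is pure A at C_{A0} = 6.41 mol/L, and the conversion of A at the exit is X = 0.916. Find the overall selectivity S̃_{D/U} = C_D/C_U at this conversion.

C_A = C_{A0}(1−X) = 0.5384 mol/L.
Along a PFR/batch, dC_D/dC_A = −r_D/(r_D+r_U) = −k₁/(k₁+k₂·C_A).
Integrating from C_{A0} to C_A: C_D = (0.364/0.357)·ln[(0.364+0.357·6.41)/(0.364+0.357·0.538)] = 1.020·ln(2.652/0.5562) = 1.593 mol/L.
C_U = (C_{A0}−C_A)−C_D = 4.279 mol/L; S̃_{D/U} = 1.593/4.279 = 0.372.

0.372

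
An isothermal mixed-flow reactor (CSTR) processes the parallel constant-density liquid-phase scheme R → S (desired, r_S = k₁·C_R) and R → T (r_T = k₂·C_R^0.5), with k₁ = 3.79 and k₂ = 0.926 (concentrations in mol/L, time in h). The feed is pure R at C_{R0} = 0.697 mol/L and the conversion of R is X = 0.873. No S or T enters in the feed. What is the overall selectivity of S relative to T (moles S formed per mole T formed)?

1.22

Exit C_R = C_{R0}(1−X) = 0.697×0.127 = 0.08852 mol/L.
Rates in a CSTR are evaluated at the outlet concentration: r_S = 3.79×0.08852 = 0.3355, r_T = 0.926×0.08852^0.5 = 0.2755.
Overall selectivity = C_S/C_T = r_Sτ/(r_Tτ) = r_S/r_T = 1.22.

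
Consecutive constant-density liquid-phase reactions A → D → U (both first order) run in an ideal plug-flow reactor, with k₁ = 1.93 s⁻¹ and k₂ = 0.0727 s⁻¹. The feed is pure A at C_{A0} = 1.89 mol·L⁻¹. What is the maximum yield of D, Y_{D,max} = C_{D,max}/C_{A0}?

0.880

For a first-order series the maximum intermediate yield is C_{D,max}/C_{A0} = (k₁/k₂)^[k₂/(k₂−k₁)].
= (1.93/0.0727)^(0.0727/(0.0727−1.93)) = (26.55)^(-0.03914) = 0.8795.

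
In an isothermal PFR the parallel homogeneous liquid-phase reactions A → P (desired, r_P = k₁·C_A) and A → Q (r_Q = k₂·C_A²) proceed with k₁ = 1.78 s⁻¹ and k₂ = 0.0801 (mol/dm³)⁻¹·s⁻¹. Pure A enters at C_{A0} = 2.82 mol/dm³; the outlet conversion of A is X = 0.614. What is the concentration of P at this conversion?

C_A = C_{A0}(1−X) = 1.089 mol/dm³.
Along a PFR/batch, dC_P/dC_A = −r_P/(r_P+r_Q) = −k₁/(k₁+k₂·C_A).
Integrating from C_{A0} to C_A: C_P = (1.78/0.0801)·ln[(1.78+0.0801·2.82)/(1.78+0.0801·1.09)] = 22.22·ln(2.006/1.867) = 1.592 mol/dm³.

1.59 mol/dm³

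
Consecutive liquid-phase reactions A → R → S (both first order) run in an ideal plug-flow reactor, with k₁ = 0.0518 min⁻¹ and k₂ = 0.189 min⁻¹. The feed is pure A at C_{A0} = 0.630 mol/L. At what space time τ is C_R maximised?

9.43 min

Setting dC_R/dτ = 0 gives τ_opt = ln(k₂/k₁)/(k₂−k₁).
= ln(0.189/0.0518)/(0.189−0.0518) = ln(3.649)/0.1372 = 1.294/0.1372 = 9.43 min.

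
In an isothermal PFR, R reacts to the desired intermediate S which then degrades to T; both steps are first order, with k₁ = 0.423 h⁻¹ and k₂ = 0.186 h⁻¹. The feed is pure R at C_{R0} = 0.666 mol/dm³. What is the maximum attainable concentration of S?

0.349 mol/dm³

Evaluating C_S at τ_opt = ln(k₂/k₁)/(k₂−k₁) gives C_{S,max}/C_{R0} = (k₁/k₂)^[k₂/(k₂−k₁)].
= (0.423/0.186)^(0.186/(0.186−0.423)) = (2.274)^(-0.7848) = 0.5248.
C_{S,max} = 0.5248×0.666 = 0.349 mol/dm³.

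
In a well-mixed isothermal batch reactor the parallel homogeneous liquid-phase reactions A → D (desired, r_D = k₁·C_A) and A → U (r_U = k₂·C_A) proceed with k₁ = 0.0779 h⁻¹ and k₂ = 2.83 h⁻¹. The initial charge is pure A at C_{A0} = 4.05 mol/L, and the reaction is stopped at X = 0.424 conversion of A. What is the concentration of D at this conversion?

0.0460 mol/L

C_A = C_{A0}(1−X) = 2.333 mol/L.
Both paths are first order in A, so the instantaneous fraction to D is constant: dC_D/d(−C_A) = k₁/(k₁+k₂) = 0.02679.
C_D = 0.02679·(C_{A0}−C_A) = 0.02679×1.717 = 0.0460 mol/L.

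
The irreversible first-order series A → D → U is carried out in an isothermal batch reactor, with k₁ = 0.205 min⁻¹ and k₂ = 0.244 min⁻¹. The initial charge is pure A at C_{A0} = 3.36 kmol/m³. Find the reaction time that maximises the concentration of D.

Setting dC_D/dt = 0 gives t_opt = ln(k₂/k₁)/(k₂−k₁).
= ln(0.244/0.205)/(0.244−0.205) = ln(1.190)/0.03900 = 0.1742/0.03900 = 4.47 min.

4.47 min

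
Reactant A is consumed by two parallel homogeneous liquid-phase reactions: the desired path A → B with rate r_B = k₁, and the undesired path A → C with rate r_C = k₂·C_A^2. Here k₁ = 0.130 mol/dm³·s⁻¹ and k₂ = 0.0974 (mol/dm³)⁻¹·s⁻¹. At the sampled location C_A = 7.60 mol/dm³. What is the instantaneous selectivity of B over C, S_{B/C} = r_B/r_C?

0.0231

S_{B/C} = r_B/r_C = (k₁)/(k₂·C_A^2) = (k₁/k₂)·C_A^-2.
= (0.130) / (0.0974×7.600^2) = 0.1300/5.626 = 0.0231.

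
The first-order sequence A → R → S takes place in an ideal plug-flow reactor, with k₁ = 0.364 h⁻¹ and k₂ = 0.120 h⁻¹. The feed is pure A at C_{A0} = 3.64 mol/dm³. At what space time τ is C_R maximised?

4.55 h

For first-order series the maximum of C_R occurs at τ_opt = ln(k₂/k₁)/(k₂−k₁).
= ln(0.120/0.364)/(0.120−0.364) = ln(0.3297)/-0.2440 = -1.110/-0.2440 = 4.55 h.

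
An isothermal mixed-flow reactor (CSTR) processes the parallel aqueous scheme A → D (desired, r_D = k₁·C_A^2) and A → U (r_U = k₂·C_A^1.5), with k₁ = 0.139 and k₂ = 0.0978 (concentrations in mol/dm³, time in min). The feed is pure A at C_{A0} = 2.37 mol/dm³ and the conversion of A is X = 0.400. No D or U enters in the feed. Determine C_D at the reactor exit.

0.596 mol/dm³

Exit C_A = C_{A0}(1−X) = 2.37×0.600 = 1.422 mol/dm³.
Rates in a CSTR are evaluated at the outlet concentration: r_D = 0.139×1.422^2 = 0.2811, r_U = 0.0978×1.422^1.5 = 0.1658.
Fraction of consumed A going to D: r_D/(r_D+r_U) = 0.6289.
C_D = 0.6289·C_{A0}·X = 0.6289×2.37×0.400 = 0.596 mol/dm³.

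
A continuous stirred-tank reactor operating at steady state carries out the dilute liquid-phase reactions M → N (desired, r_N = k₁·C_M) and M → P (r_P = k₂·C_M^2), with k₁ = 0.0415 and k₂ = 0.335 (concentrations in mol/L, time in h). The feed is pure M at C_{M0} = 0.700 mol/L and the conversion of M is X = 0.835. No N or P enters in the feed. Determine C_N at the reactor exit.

Exit C_M = C_{M0}(1−X) = 0.700×0.165 = 0.1155 mol/L.
Rates in a CSTR are evaluated at the outlet concentration: r_N = 0.0415×0.1155 = 0.004793, r_P = 0.335×0.1155^2 = 0.004469.
Fraction of consumed M going to N: r_N/(r_N+r_P) = 0.5175.
C_N = 0.5175·C_{M0}·X = 0.5175×0.700×0.835 = 0.302 mol/L.

0.302 mol/L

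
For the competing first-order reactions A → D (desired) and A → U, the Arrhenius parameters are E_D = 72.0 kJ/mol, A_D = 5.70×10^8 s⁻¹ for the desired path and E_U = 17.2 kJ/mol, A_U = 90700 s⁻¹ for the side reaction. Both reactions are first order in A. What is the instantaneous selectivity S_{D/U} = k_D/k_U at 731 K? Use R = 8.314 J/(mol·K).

Since both paths have the same order in A, the concentration cancels and S_{D/U} = k_D/k_U = (A_D/A_U)·exp[(E_U−E_D)/(RT)].
(E_U−E_D)/(RT) = (17.2−72.0)×10³/(8.314×731) = -54800/6078 = -9.017.
k_D/k_U = (5.70×10^8/90700)·exp(-9.017) = 6284 × 1.214×10^-4 = 0.763.

0.763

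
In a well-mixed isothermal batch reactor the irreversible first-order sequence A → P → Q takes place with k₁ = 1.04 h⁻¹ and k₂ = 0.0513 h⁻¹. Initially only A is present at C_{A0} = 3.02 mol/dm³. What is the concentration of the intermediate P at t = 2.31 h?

For first-order series with pure A initially, C_P(t) = k₁C_{A0}/(k₂−k₁)·(e^(−k₁t) − e^(−k₂t)).
e^(−k₁t) = e^(−1.04×2.31) = e^(−2.402) = 0.09050; e^(−k₂t) = e^(−0.1185) = 0.8882.
C_P = 1.04×3.02/(0.0513−1.04) × (0.09050−0.8882) = (-3.177)×(-0.7977) = 2.534 mol/dm³.

2.53 mol/dm³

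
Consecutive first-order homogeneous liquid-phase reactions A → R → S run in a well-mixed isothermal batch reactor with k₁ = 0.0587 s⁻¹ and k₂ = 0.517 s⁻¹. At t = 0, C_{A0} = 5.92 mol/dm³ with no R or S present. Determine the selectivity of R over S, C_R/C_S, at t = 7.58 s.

0.284

For first-order series with pure A initially, C_R(t) = k₁C_{A0}/(k₂−k₁)·(e^(−k₁t) − e^(−k₂t)).
e^(−k₁t) = e^(−0.0587×7.58) = e^(−0.4449) = 0.6409; e^(−k₂t) = e^(−3.919) = 0.01986.
C_R = 0.0587×5.92/(0.517−0.0587) × (0.6409−0.01986) = 0.7582×0.6210 = 0.4709 mol/dm³.
C_A = C_{A0}e^(−k₁t) = 3.794 mol/dm³, so C_S = C_{A0}−C_A−C_R = 1.655 mol/dm³; C_R/C_S = 0.284.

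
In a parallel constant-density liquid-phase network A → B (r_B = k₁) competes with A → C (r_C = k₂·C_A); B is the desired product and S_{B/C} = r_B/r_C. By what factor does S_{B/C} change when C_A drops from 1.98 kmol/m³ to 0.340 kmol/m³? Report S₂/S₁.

5.82

S_{B/C} = (k₁/k₂)·C_A⁻¹, so S₂/S₁ = (C_{A,2}/C_{A,1})⁻¹.
= 1.98/0.340 = 5.82.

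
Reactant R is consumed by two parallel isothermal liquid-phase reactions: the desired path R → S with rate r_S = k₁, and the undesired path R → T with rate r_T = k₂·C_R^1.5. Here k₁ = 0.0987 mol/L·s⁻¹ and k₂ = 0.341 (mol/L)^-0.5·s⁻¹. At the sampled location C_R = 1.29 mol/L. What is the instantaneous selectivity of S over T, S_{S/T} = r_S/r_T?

S_{S/T} = r_S/r_T = (k₁)/(k₂·C_R^1.5) = (k₁/k₂)·C_R^-1.5.
= (0.0987) / (0.341×1.290^1.5) = 0.09870/0.4996 = 0.198.
The undesired path is higher order in R, so low C_R (CSTR or dilute feed) favours S.

0.198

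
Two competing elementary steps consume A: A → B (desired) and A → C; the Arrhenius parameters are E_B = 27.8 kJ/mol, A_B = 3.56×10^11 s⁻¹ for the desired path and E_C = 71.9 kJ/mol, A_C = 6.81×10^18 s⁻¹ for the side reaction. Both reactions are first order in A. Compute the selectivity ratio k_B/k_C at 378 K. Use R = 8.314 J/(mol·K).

k_B/k_C = (A_B/A_C)·exp[−(E_B−E_C)/(RT)] = (A_B/A_C)·exp[(E_C−E_B)/(RT)].
(E_C−E_B)/(RT) = (71.9−27.8)×10³/(8.314×378) = 44100/3143 = 14.03.
k_B/k_C = (3.56×10^11/6.81×10^18)·exp(14.03) = 5.228×10^-8 × 1.242×10^6 = 0.0649.
Since E_B < E_C, lowering the temperature improves selectivity toward B.

0.0649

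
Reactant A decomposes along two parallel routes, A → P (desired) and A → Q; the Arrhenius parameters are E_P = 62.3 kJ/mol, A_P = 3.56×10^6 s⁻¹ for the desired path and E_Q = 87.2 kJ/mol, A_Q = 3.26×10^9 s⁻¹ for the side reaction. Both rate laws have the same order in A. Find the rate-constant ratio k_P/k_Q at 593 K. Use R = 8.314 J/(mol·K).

k_P/k_Q = (A_P/A_Q)·exp[−(E_P−E_Q)/(RT)] = (A_P/A_Q)·exp[(E_Q−E_P)/(RT)].
(E_Q−E_P)/(RT) = (87.2−62.3)×10³/(8.314×593) = 24900/4930 = 5.051.
k_P/k_Q = (3.56×10^6/3.26×10^9)·exp(5.051) = 0.001092 × 156.1 = 0.170.

0.170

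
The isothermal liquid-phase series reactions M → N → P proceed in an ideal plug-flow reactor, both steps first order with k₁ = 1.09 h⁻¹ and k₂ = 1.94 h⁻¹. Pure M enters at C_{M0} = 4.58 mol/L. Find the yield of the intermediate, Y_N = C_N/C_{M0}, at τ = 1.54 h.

The intermediate concentration in a first-order A→B→C sequence is C_N = k₁C_{M0}(e^(−k₁τ) − e^(−k₂τ))/(k₂−k₁).
e^(−k₁τ) = e^(−1.09×1.54) = e^(−1.679) = 0.1866; e^(−k₂τ) = e^(−2.988) = 0.05041.
C_N = 1.09×4.58/(1.94−1.09) × (0.1866−0.05041) = 5.873×0.1362 = 0.8001 mol/L.
Y_N = C_N/C_{M0} = 0.8001/4.58 = 0.175.

0.175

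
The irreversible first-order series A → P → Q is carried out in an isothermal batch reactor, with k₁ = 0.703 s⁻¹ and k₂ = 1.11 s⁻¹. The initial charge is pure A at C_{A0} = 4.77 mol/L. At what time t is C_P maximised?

For first-order series the maximum of C_P occurs at t_opt = ln(k₂/k₁)/(k₂−k₁).
= ln(1.11/0.703)/(1.11−0.703) = ln(1.579)/0.4070 = 0.4568/0.4070 = 1.12 s.

1.12 s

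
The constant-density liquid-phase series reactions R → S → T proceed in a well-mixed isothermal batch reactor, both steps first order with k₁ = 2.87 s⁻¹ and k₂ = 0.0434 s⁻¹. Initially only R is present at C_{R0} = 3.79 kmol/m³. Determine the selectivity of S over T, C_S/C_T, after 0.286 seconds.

For first-order series with pure R initially, C_S(t) = k₁C_{R0}/(k₂−k₁)·(e^(−k₁t) − e^(−k₂t)).
e^(−k₁t) = e^(−2.87×0.286) = e^(−0.8208) = 0.4401; e^(−k₂t) = e^(−0.01241) = 0.9877.
C_S = 2.87×3.79/(0.0434−2.87) × (0.4401−0.9877) = (-3.848)×(-0.5476) = 2.107 kmol/m³.
C_R = C_{R0}e^(−k₁t) = 1.668 kmol/m³, so C_T = C_{R0}−C_R−C_S = 0.01489 kmol/m³; C_S/C_T = 142.

142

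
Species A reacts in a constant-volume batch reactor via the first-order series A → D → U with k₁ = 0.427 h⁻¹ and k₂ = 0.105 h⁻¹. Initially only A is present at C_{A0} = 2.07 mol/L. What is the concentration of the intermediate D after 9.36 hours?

0.977 mol/L

For first-order series with pure A initially, C_D(t) = k₁C_{A0}/(k₂−k₁)·(e^(−k₁t) − e^(−k₂t)).
e^(−k₁t) = e^(−0.427×9.36) = e^(−3.997) = 0.01838; e^(−k₂t) = e^(−0.9828) = 0.3743.
C_D = 0.427×2.07/(0.105−0.427) × (0.01838−0.3743) = (-2.745)×(-0.3559) = 0.9769 mol/L.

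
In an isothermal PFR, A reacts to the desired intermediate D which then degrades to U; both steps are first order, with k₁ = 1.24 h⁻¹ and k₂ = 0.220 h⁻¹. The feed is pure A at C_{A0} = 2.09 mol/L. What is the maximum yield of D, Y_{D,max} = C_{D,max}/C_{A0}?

For a first-order series the maximum intermediate yield is C_{D,max}/C_{A0} = (k₁/k₂)^[k₂/(k₂−k₁)].
= (1.24/0.220)^(0.220/(0.220−1.24)) = (5.636)^(-0.2157) = 0.6887.

0.689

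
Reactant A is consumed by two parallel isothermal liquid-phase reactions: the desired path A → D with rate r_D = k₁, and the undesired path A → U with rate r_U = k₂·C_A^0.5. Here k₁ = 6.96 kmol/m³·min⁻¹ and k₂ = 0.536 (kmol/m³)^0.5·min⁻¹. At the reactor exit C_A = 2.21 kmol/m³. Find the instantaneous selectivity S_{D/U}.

8.73

S_{D/U} = r_D/r_U = (k₁)/(k₂·C_A^0.5) = (k₁/k₂)·C_A^-0.5.
= (6.96) / (0.536×2.210^0.5) = 6.960/0.7968 = 8.73.
The undesired path is higher order in A, so low C_A (CSTR or dilute feed) favours D.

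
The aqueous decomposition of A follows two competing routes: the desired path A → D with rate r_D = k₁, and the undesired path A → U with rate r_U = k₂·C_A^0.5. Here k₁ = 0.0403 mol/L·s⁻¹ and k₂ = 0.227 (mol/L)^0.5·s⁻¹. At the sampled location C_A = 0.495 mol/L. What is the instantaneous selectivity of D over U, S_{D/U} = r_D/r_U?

0.252

S_{D/U} = r_D/r_U = (k₁)/(k₂·C_A^0.5) = (k₁/k₂)·C_A^-0.5.
= (0.0403) / (0.227×0.4950^0.5) = 0.04030/0.1597 = 0.252.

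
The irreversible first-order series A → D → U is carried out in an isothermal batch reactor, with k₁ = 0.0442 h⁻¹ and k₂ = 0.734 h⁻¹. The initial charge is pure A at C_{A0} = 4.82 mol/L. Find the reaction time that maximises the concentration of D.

For first-order series the maximum of C_D occurs at t_opt = ln(k₂/k₁)/(k₂−k₁).
= ln(0.734/0.0442)/(0.734−0.0442) = ln(16.61)/0.6898 = 2.810/0.6898 = 4.07 h.

4.07 h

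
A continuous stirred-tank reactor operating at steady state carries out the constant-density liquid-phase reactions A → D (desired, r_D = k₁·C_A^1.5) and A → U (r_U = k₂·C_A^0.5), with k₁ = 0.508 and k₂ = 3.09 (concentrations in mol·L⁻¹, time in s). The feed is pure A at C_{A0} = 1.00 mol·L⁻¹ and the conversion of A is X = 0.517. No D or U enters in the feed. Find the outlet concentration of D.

Exit C_A = C_{A0}(1−X) = 1.00×0.483 = 0.4830 mol·L⁻¹.
Rates in a CSTR are evaluated at the outlet concentration: r_D = 0.508×0.4830^1.5 = 0.1705, r_U = 3.09×0.4830^0.5 = 2.147.
Fraction of consumed A going to D: r_D/(r_D+r_U) = 0.07356.
C_D = 0.07356·C_{A0}·X = 0.07356×1.00×0.517 = 0.0380 mol·L⁻¹.

0.0380 mol·L⁻¹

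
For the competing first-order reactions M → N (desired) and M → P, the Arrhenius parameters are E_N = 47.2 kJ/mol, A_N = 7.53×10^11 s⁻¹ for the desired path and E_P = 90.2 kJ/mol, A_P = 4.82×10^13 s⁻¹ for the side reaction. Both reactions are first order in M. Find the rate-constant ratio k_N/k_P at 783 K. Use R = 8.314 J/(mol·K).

With equal orders, S_{N/P} = k_N/k_P = (A_N/A_P)·exp[(E_P−E_N)/(RT)].
(E_P−E_N)/(RT) = (90.2−47.2)×10³/(8.314×783) = 43000/6510 = 6.605.
k_N/k_P = (7.53×10^11/4.82×10^13)·exp(6.605) = 0.01562 × 739.0 = 11.5.

11.5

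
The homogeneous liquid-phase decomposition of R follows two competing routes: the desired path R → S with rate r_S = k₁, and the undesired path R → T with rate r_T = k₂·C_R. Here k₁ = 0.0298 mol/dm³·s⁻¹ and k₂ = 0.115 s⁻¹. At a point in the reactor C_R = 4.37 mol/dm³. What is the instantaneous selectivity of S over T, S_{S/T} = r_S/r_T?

0.0593

S_{S/T} = r_S/r_T = (k₁)/(k₂·C_R) = (k₁/k₂)·C_R⁻¹.
= (0.0298) / (0.115×4.370) = 0.02980/0.5026 = 0.0593.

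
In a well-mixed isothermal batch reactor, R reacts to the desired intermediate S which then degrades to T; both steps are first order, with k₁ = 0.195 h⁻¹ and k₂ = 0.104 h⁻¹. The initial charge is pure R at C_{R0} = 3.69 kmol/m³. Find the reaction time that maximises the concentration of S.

6.91 h

The intermediate peaks when r₁ = r₂, i.e. k₁e^(−k₁t) = k₂e^(−k₂t), giving t_opt = ln(k₂/k₁)/(k₂−k₁).
= ln(0.104/0.195)/(0.104−0.195) = ln(0.5333)/-0.09100 = -0.6286/-0.09100 = 6.91 h.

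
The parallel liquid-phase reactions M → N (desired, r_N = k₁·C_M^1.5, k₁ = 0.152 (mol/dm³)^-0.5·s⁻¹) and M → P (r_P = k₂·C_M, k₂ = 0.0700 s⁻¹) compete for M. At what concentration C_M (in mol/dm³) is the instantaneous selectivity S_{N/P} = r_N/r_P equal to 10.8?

S_{N/P} = (k₁/k₂)·C_M^0.5 ⇒ C_M = (S·k₂/k₁)^(2).
= (10.8×0.0700/0.152)^(2) = (4.974)^(2) = 24.7 mol/dm³.

24.7 mol/dm³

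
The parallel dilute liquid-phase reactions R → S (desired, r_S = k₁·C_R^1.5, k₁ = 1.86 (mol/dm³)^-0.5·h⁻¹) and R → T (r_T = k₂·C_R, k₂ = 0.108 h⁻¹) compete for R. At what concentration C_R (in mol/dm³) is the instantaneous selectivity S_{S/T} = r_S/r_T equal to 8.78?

0.260 mol/dm³

S_{S/T} = (k₁/k₂)·C_R^0.5 ⇒ C_R = (S·k₂/k₁)^(2).
= (8.78×0.108/1.86)^(2) = (0.5098)^(2) = 0.260 mol/dm³.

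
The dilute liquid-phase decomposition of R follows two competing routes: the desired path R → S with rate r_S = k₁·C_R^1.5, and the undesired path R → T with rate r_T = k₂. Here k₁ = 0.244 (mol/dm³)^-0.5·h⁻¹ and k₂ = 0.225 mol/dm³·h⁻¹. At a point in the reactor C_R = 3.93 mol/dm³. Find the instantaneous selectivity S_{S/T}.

8.45

S_{S/T} = r_S/r_T = (k₁·C_R^1.5)/(k₂) = (k₁/k₂)·C_R^1.5.
= (0.244×3.930^1.5) / (0.225) = 1.901/0.2250 = 8.45.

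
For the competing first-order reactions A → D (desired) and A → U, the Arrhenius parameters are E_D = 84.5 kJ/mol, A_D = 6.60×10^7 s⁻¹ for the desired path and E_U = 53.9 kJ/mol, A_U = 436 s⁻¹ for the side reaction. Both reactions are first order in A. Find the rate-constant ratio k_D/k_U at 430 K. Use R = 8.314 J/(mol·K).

29.0

With equal orders, S_{D/U} = k_D/k_U = (A_D/A_U)·exp[(E_U−E_D)/(RT)].
(E_U−E_D)/(RT) = (53.9−84.5)×10³/(8.314×430) = -30600/3575 = -8.559.
k_D/k_U = (6.60×10^7/436)·exp(-8.559) = 1.514×10^5 × 1.917×10^-4 = 29.0.
Since E_D > E_U, raising the temperature improves selectivity toward D.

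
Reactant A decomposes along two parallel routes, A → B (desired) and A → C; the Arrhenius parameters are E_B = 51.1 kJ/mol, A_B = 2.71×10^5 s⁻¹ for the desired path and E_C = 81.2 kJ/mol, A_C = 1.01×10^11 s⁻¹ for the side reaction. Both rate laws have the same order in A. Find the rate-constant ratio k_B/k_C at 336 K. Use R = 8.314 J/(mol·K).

0.128

k_B/k_C = (A_B/A_C)·exp[−(E_B−E_C)/(RT)] = (A_B/A_C)·exp[(E_C−E_B)/(RT)].
(E_C−E_B)/(RT) = (81.2−51.1)×10³/(8.314×336) = 30100/2794 = 10.77.
k_B/k_C = (2.71×10^5/1.01×10^11)·exp(10.77) = 2.683×10^-6 × 47810 = 0.128.
Since E_B < E_C, lowering the temperature improves selectivity toward B.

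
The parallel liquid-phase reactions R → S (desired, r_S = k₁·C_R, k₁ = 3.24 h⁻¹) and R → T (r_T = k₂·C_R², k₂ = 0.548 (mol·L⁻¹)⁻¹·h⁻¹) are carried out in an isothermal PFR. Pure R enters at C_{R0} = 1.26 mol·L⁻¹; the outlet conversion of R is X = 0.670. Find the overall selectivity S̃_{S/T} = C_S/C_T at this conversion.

C_R = C_{R0}(1−X) = 0.4158 mol·L⁻¹.
Along a PFR/batch, dC_S/dC_R = −r_S/(r_S+r_T) = −k₁/(k₁+k₂·C_R).
Integrating from C_{R0} to C_R: C_S = (3.24/0.548)·ln[(3.24+0.548·1.26)/(3.24+0.548·0.416)] = 5.912·ln(3.930/3.468) = 0.7404 mol·L⁻¹.
C_T = (C_{R0}−C_R)−C_S = 0.1038 mol·L⁻¹; S̃_{S/T} = 0.7404/0.1038 = 7.13.

7.13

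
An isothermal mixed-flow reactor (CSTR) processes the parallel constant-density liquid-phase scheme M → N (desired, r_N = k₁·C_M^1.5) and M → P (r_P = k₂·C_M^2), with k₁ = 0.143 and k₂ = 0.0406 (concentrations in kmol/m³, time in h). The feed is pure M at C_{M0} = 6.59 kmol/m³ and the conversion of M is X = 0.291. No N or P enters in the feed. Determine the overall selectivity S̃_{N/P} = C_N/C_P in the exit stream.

Exit C_M = C_{M0}(1−X) = 6.59×0.709 = 4.672 kmol/m³.
A CSTR operates uniformly at the exit composition, giving r_N = 1.444 and r_P = 0.8863 (each k·C_M^n at C_M = 4.672).
Overall selectivity = C_N/C_P = r_Nτ/(r_Pτ) = r_N/r_P = 1.63.

1.63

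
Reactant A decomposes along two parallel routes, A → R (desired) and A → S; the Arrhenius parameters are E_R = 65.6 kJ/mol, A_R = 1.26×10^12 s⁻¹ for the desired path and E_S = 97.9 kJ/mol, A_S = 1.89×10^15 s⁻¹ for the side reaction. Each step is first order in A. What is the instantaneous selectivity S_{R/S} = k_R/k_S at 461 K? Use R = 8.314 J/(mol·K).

3.05

With equal orders, S_{R/S} = k_R/k_S = (A_R/A_S)·exp[(E_S−E_R)/(RT)].
(E_S−E_R)/(RT) = (97.9−65.6)×10³/(8.314×461) = 32300/3833 = 8.427.
k_R/k_S = (1.26×10^12/1.89×10^15)·exp(8.427) = 6.667×10^-4 × 4570 = 3.05.
Since E_R < E_S, lowering the temperature improves selectivity toward R.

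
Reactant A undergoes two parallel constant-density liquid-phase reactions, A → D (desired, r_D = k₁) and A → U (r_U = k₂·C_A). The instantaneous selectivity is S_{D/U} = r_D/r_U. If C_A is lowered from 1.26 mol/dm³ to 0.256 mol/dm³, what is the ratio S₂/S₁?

4.92

S_{D/U} = (k₁/k₂)·C_A⁻¹, so S₂/S₁ = (C_{A,2}/C_{A,1})⁻¹.
= 1.26/0.256 = 4.92.
Selectivity toward D rises as C_A falls — low-concentration operation is favoured.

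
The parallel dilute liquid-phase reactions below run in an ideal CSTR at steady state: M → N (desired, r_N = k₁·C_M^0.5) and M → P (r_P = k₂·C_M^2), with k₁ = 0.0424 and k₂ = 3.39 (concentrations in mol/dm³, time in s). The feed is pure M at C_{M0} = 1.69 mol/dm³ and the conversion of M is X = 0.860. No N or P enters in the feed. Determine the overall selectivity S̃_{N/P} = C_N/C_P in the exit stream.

0.109

Exit C_M = C_{M0}(1−X) = 1.69×0.140 = 0.2366 mol/dm³.
A CSTR operates uniformly at the exit composition, giving r_N = 0.02062 and r_P = 0.1898 (each k·C_M^n at C_M = 0.2366).
Overall selectivity = C_N/C_P = r_Nτ/(r_Pτ) = r_N/r_P = 0.109.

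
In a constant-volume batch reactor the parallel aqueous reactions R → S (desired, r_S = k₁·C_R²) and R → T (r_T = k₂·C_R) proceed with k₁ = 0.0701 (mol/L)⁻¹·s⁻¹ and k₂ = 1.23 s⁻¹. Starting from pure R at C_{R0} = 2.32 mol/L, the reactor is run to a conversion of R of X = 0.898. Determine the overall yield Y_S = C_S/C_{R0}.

C_R = C_{R0}(1−X) = 0.2366 mol/L.
Along a PFR/batch, dC_T/dC_R = −r_T/(r_S+r_T) = −k₂/(k₂+k₁·C_R).
Integrating from C_{R0} to C_R: C_T = (1.23/0.0701)·ln[(1.23+0.0701·2.32)/(1.23+0.0701·0.237)] = 17.55·ln(1.393/1.247) = 1.944 mol/L.
Then C_S = (C_{R0}−C_R) − C_T = 2.083 − 1.944 = 0.1395 mol/L.
Y_S = C_S/C_{R0} = 0.1395/2.32 = 0.0601.

0.0601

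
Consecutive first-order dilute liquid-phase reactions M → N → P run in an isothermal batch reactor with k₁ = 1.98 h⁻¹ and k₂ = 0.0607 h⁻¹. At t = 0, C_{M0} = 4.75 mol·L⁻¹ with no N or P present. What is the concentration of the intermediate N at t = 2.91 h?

Solving the coupled first-order balances gives C_N(t) = [k₁/(k₂−k₁)]·C_{M0}·(e^(−k₁t) − e^(−k₂t)).
e^(−k₁t) = e^(−1.98×2.91) = e^(−5.762) = 0.003145; e^(−k₂t) = e^(−0.1766) = 0.8381.
C_N = 1.98×4.75/(0.0607−1.98) × (0.003145−0.8381) = (-4.900)×(-0.8349) = 4.091 mol·L⁻¹.

4.09 mol·L⁻¹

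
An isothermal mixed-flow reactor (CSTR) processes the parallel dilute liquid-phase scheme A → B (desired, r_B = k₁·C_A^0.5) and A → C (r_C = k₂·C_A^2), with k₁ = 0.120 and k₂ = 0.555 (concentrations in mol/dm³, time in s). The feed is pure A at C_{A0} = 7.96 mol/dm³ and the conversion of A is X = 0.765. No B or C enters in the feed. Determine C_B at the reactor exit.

Exit C_A = C_{A0}(1−X) = 7.96×0.235 = 1.871 mol/dm³.
Rates in a CSTR are evaluated at the outlet concentration: r_B = 0.120×1.871^0.5 = 0.1641, r_C = 0.555×1.871^2 = 1.942.
Fraction of consumed A going to B: r_B/(r_B+r_C) = 0.07793.
C_B = 0.07793·C_{A0}·X = 0.07793×7.96×0.765 = 0.475 mol/dm³.

0.475 mol/dm³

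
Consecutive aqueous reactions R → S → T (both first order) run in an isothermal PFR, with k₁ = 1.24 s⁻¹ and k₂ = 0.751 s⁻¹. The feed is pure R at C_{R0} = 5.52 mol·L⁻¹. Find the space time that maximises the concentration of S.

The intermediate peaks when r₁ = r₂, i.e. k₁e^(−k₁τ) = k₂e^(−k₂τ), giving τ_opt = ln(k₂/k₁)/(k₂−k₁).
= ln(0.751/1.24)/(0.751−1.24) = ln(0.6056)/-0.4890 = -0.5015/-0.4890 = 1.03 s.

1.03 s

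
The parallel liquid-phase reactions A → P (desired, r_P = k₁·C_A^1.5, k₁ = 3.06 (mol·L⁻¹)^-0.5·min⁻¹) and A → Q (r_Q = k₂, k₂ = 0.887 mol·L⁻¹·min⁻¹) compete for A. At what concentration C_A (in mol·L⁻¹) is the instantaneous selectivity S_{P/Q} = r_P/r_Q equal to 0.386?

0.232 mol·L⁻¹

S_{P/Q} = (k₁/k₂)·C_A^1.5 ⇒ C_A = (S·k₂/k₁)^(1/1.5).
= (0.386×0.887/3.06)^(0.6667) = (0.1119)^(0.6667) = 0.232 mol·L⁻¹.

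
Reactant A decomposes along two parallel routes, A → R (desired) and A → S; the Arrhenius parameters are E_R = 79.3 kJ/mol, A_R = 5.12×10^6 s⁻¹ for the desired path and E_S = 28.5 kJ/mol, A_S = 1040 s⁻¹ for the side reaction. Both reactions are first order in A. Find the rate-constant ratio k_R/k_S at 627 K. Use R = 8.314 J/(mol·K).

0.288

With equal orders, S_{R/S} = k_R/k_S = (A_R/A_S)·exp[(E_S−E_R)/(RT)].
(E_S−E_R)/(RT) = (28.5−79.3)×10³/(8.314×627) = -50800/5213 = -9.745.
k_R/k_S = (5.12×10^6/1040)·exp(-9.745) = 4923 × 5.858×10^-5 = 0.288.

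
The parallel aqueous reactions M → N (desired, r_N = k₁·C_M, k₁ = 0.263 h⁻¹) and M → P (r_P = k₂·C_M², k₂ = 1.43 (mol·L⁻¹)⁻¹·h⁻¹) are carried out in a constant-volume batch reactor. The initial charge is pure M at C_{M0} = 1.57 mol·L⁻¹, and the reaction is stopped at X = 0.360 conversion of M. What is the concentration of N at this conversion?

0.0715 mol·L⁻¹

C_M = C_{M0}(1−X) = 1.005 mol·L⁻¹.
Along a PFR/batch, dC_N/dC_M = −r_N/(r_N+r_P) = −k₁/(k₁+k₂·C_M).
Integrating from C_{M0} to C_M: C_N = (0.263/1.43)·ln[(0.263+1.43·1.57)/(0.263+1.43·1.00)] = 0.1839·ln(2.508/1.700) = 0.07154 mol·L⁻¹.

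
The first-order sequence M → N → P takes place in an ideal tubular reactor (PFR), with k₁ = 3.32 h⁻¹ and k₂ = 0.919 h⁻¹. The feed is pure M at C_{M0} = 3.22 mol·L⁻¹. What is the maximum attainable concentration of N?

1.97 mol·L⁻¹

For a first-order series the maximum intermediate yield is C_{N,max}/C_{M0} = (k₁/k₂)^[k₂/(k₂−k₁)].
= (3.32/0.919)^(0.919/(0.919−3.32)) = (3.613)^(-0.3828) = 0.6116.
C_{N,max} = 0.6116×3.22 = 1.97 mol·L⁻¹.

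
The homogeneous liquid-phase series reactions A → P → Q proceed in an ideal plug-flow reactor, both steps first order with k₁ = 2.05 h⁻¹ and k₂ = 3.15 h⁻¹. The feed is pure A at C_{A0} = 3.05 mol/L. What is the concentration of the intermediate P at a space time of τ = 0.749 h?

0.687 mol/L

Solving the coupled first-order balances gives C_P(τ) = [k₁/(k₂−k₁)]·C_{A0}·(e^(−k₁τ) − e^(−k₂τ)).
e^(−k₁τ) = e^(−2.05×0.749) = e^(−1.535) = 0.2154; e^(−k₂τ) = e^(−2.359) = 0.09448.
C_P = 2.05×3.05/(3.15−2.05) × (0.2154−0.09448) = 5.684×0.1209 = 0.6871 mol/L.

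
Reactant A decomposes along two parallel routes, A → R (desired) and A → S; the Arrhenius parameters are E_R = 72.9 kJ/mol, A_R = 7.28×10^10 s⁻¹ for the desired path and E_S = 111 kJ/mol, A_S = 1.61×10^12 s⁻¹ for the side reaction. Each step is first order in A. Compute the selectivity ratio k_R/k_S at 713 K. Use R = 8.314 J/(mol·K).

With equal orders, S_{R/S} = k_R/k_S = (A_R/A_S)·exp[(E_S−E_R)/(RT)].
(E_S−E_R)/(RT) = (111−72.9)×10³/(8.314×713) = 38100/5928 = 6.427.
k_R/k_S = (7.28×10^10/1.61×10^12)·exp(6.427) = 0.04522 × 618.5 = 28.0.
Since E_R < E_S, lowering the temperature improves selectivity toward R.

28.0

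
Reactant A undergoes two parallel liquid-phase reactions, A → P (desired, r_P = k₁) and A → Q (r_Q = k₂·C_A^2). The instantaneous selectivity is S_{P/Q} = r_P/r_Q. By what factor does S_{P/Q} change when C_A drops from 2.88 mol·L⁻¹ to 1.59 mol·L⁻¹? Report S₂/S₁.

3.28

S_{P/Q} = (k₁/k₂)·C_A^-2, so S₂/S₁ = (C_{A,2}/C_{A,1})^-2.
= (1.59/2.88)^(-2) = (0.5521)^(-2) = 3.28.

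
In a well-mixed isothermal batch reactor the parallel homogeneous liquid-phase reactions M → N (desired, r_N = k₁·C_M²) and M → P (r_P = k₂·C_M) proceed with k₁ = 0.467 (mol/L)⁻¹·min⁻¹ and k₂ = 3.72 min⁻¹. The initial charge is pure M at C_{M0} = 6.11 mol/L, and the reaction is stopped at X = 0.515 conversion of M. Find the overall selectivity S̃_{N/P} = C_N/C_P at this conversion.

C_M = C_{M0}(1−X) = 2.963 mol/L.
Along a PFR/batch, dC_P/dC_M = −r_P/(r_N+r_P) = −k₂/(k₂+k₁·C_M).
Integrating from C_{M0} to C_M: C_P = (3.72/0.467)·ln[(3.72+0.467·6.11)/(3.72+0.467·2.96)] = 7.966·ln(6.573/5.104) = 2.016 mol/L.
Then C_N = (C_{M0}−C_M) − C_P = 3.147 − 2.016 = 1.131 mol/L.
S̃_{N/P} = C_N/C_P = 1.131/2.016 = 0.561.

0.561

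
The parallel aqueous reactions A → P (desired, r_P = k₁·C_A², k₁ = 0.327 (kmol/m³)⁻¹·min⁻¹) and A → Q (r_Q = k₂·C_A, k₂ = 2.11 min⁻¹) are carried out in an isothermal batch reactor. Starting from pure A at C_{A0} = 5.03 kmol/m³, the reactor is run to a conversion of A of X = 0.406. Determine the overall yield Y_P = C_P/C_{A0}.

C_A = C_{A0}(1−X) = 2.988 kmol/m³.
Along a PFR/batch, dC_Q/dC_A = −r_Q/(r_P+r_Q) = −k₂/(k₂+k₁·C_A).
Integrating from C_{A0} to C_A: C_Q = (2.11/0.327)·ln[(2.11+0.327·5.03)/(2.11+0.327·2.99)] = 6.453·ln(3.755/3.087) = 1.264 kmol/m³.
Then C_P = (C_{A0}−C_A) − C_Q = 2.042 − 1.264 = 0.7786 kmol/m³.
Y_P = C_P/C_{A0} = 0.7786/5.03 = 0.155.

0.155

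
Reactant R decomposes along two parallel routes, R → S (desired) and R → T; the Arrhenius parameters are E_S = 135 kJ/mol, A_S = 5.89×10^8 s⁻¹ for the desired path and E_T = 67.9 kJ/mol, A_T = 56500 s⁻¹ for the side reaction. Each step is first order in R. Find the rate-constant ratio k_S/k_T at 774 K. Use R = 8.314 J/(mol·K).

0.309

With equal orders, S_{S/T} = k_S/k_T = (A_S/A_T)·exp[(E_T−E_S)/(RT)].
(E_T−E_S)/(RT) = (67.9−135)×10³/(8.314×774) = -67100/6435 = -10.43.
k_S/k_T = (5.89×10^8/56500)·exp(-10.43) = 10425 × 2.961×10^-5 = 0.309.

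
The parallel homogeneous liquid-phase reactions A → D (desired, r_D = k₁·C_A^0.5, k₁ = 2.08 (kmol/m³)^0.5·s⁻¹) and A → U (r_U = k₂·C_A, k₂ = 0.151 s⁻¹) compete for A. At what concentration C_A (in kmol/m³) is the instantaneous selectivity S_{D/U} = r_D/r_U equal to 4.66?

S_{D/U} = (k₁/k₂)·C_A^-0.5 ⇒ C_A = (S·k₂/k₁)^(-2).
= (4.66×0.151/2.08)^(-2) = (0.3383)^(-2) = 8.74 kmol/m³.

8.74 kmol/m³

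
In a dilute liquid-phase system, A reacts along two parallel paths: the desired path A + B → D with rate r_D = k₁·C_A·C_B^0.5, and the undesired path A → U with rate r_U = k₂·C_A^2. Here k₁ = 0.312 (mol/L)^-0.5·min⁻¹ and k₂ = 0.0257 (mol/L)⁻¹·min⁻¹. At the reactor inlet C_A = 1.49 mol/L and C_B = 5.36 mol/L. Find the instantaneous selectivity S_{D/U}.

S_{D/U} = r_D/r_U = (k₁·C_A·C_B^0.5)/(k₂·C_A^2) = (k₁/k₂)·C_A⁻¹·C_B^0.5.
= (0.312×1.490×5.360^0.5) / (0.0257×1.490^2) = 1.076/0.05706 = 18.9.
The undesired path is higher order in A, so low C_A (CSTR or dilute feed) favours D.

18.9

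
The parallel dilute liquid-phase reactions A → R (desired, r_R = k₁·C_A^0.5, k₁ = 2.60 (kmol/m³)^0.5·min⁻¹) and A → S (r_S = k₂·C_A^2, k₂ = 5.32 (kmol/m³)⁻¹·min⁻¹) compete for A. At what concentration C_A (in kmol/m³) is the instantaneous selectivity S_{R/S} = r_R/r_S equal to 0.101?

S_{R/S} = (k₁/k₂)·C_A^-1.5 ⇒ C_A = (S·k₂/k₁)^(1/(-1.5)).
= (0.101×5.32/2.60)^(-0.6667) = (0.2067)^(-0.6667) = 2.86 kmol/m³.

2.86 kmol/m³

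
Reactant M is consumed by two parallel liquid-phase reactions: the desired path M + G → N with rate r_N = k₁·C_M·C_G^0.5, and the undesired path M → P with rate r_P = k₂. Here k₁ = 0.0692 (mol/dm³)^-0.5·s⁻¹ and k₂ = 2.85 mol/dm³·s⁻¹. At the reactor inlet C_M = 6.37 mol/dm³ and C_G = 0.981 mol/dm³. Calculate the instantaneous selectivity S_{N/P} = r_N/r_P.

0.153

S_{N/P} = r_N/r_P = (k₁·C_M·C_G^0.5)/(k₂) = (k₁/k₂)·C_M·C_G^0.5.
= (0.0692×6.370×0.9810^0.5) / (2.85) = 0.4366/2.850 = 0.153.
Since the desired path is higher order in M, keeping C_M high (PFR or concentrated feed) favours N.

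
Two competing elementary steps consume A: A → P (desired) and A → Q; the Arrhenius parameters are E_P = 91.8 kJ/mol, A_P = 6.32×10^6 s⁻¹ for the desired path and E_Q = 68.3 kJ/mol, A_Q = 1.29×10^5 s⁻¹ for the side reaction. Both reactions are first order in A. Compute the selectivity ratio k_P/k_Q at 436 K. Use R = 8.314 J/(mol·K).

0.0749

k_P/k_Q = (A_P/A_Q)·exp[−(E_P−E_Q)/(RT)] = (A_P/A_Q)·exp[(E_Q−E_P)/(RT)].
(E_Q−E_P)/(RT) = (68.3−91.8)×10³/(8.314×436) = -23500/3625 = -6.483.
k_P/k_Q = (6.32×10^6/1.29×10^5)·exp(-6.483) = 48.99 × 0.001529 = 0.0749.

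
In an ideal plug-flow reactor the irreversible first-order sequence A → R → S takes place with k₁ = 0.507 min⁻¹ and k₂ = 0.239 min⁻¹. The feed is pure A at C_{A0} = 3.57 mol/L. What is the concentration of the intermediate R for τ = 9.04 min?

The intermediate concentration in a first-order A→B→C sequence is C_R = k₁C_{A0}(e^(−k₁τ) − e^(−k₂τ))/(k₂−k₁).
e^(−k₁τ) = e^(−0.507×9.04) = e^(−4.583) = 0.01022; e^(−k₂τ) = e^(−2.161) = 0.1153.
C_R = 0.507×3.57/(0.239−0.507) × (0.01022−0.1153) = (-6.754)×(-0.1050) = 0.7094 mol/L.

0.709 mol/L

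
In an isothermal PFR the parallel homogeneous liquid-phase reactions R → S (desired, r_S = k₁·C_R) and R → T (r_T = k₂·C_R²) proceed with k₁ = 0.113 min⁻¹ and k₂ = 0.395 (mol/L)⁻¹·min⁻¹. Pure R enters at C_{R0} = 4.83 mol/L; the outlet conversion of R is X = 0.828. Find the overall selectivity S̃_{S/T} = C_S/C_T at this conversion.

0.122

C_R = C_{R0}(1−X) = 0.8308 mol/L.
Along a PFR/batch, dC_S/dC_R = −r_S/(r_S+r_T) = −k₁/(k₁+k₂·C_R).
Integrating from C_{R0} to C_R: C_S = (0.113/0.395)·ln[(0.113+0.395·4.83)/(0.113+0.395·0.831)] = 0.2861·ln(2.021/0.4412) = 0.4354 mol/L.
C_T = (C_{R0}−C_R)−C_S = 3.564 mol/L; S̃_{S/T} = 0.4354/3.564 = 0.122.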